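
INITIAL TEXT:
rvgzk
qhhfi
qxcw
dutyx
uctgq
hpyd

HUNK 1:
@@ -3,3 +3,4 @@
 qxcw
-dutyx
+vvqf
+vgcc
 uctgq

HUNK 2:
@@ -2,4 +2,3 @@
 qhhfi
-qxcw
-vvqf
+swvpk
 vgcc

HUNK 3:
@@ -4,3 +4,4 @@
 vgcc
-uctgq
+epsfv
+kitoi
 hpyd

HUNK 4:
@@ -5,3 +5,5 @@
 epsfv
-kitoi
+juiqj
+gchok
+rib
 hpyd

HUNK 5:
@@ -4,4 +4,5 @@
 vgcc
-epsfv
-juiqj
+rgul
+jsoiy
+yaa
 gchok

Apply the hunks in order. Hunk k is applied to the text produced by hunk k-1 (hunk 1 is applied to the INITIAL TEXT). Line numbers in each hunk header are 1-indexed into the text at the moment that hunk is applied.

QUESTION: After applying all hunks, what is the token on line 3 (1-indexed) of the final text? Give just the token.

Hunk 1: at line 3 remove [dutyx] add [vvqf,vgcc] -> 7 lines: rvgzk qhhfi qxcw vvqf vgcc uctgq hpyd
Hunk 2: at line 2 remove [qxcw,vvqf] add [swvpk] -> 6 lines: rvgzk qhhfi swvpk vgcc uctgq hpyd
Hunk 3: at line 4 remove [uctgq] add [epsfv,kitoi] -> 7 lines: rvgzk qhhfi swvpk vgcc epsfv kitoi hpyd
Hunk 4: at line 5 remove [kitoi] add [juiqj,gchok,rib] -> 9 lines: rvgzk qhhfi swvpk vgcc epsfv juiqj gchok rib hpyd
Hunk 5: at line 4 remove [epsfv,juiqj] add [rgul,jsoiy,yaa] -> 10 lines: rvgzk qhhfi swvpk vgcc rgul jsoiy yaa gchok rib hpyd
Final line 3: swvpk

Answer: swvpk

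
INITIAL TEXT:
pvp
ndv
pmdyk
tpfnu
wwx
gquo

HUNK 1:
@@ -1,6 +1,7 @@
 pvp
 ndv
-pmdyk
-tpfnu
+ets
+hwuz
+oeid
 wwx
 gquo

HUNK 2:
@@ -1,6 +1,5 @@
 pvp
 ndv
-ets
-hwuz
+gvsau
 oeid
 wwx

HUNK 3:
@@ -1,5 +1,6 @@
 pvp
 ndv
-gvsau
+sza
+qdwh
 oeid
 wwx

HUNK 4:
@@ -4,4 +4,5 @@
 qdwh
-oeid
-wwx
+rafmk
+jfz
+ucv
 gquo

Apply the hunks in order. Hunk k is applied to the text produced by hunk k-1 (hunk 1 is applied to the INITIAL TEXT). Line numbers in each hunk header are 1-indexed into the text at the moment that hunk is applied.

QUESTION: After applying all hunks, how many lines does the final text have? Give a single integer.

Answer: 8

Derivation:
Hunk 1: at line 1 remove [pmdyk,tpfnu] add [ets,hwuz,oeid] -> 7 lines: pvp ndv ets hwuz oeid wwx gquo
Hunk 2: at line 1 remove [ets,hwuz] add [gvsau] -> 6 lines: pvp ndv gvsau oeid wwx gquo
Hunk 3: at line 1 remove [gvsau] add [sza,qdwh] -> 7 lines: pvp ndv sza qdwh oeid wwx gquo
Hunk 4: at line 4 remove [oeid,wwx] add [rafmk,jfz,ucv] -> 8 lines: pvp ndv sza qdwh rafmk jfz ucv gquo
Final line count: 8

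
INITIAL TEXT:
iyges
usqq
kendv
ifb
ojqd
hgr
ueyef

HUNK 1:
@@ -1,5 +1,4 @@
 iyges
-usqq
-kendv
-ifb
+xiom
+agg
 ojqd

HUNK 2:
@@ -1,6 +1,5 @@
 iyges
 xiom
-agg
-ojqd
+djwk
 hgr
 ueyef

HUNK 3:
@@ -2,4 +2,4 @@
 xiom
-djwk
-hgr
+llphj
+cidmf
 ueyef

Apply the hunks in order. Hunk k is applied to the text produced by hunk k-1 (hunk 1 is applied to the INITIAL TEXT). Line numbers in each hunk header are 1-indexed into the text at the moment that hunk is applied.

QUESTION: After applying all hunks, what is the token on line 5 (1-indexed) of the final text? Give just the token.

Hunk 1: at line 1 remove [usqq,kendv,ifb] add [xiom,agg] -> 6 lines: iyges xiom agg ojqd hgr ueyef
Hunk 2: at line 1 remove [agg,ojqd] add [djwk] -> 5 lines: iyges xiom djwk hgr ueyef
Hunk 3: at line 2 remove [djwk,hgr] add [llphj,cidmf] -> 5 lines: iyges xiom llphj cidmf ueyef
Final line 5: ueyef

Answer: ueyef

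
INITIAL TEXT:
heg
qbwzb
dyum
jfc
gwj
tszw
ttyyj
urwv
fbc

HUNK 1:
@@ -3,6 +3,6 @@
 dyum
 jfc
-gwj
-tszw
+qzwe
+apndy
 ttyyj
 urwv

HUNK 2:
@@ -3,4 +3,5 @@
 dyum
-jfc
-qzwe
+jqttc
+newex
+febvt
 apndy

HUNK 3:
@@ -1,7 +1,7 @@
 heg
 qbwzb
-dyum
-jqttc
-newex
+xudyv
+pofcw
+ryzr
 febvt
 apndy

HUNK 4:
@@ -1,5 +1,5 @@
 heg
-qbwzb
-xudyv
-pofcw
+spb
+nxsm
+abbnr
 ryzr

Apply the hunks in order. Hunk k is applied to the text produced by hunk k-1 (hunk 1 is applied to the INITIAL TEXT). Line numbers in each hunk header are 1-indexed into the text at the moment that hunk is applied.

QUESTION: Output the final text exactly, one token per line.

Hunk 1: at line 3 remove [gwj,tszw] add [qzwe,apndy] -> 9 lines: heg qbwzb dyum jfc qzwe apndy ttyyj urwv fbc
Hunk 2: at line 3 remove [jfc,qzwe] add [jqttc,newex,febvt] -> 10 lines: heg qbwzb dyum jqttc newex febvt apndy ttyyj urwv fbc
Hunk 3: at line 1 remove [dyum,jqttc,newex] add [xudyv,pofcw,ryzr] -> 10 lines: heg qbwzb xudyv pofcw ryzr febvt apndy ttyyj urwv fbc
Hunk 4: at line 1 remove [qbwzb,xudyv,pofcw] add [spb,nxsm,abbnr] -> 10 lines: heg spb nxsm abbnr ryzr febvt apndy ttyyj urwv fbc

Answer: heg
spb
nxsm
abbnr
ryzr
febvt
apndy
ttyyj
urwv
fbc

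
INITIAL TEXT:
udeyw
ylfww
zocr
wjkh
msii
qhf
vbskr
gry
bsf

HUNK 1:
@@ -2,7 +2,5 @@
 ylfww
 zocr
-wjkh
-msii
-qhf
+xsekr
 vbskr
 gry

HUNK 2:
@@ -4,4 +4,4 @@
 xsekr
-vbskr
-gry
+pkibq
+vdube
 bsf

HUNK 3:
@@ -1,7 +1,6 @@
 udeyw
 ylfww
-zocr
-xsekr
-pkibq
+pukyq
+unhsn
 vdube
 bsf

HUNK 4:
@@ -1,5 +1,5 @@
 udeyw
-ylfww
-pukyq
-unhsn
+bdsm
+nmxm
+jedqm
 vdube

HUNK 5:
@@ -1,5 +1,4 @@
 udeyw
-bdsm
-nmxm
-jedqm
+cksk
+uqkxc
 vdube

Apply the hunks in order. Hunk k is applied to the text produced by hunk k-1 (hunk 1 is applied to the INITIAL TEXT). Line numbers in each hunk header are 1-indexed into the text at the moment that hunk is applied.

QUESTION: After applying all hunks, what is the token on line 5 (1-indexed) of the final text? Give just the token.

Hunk 1: at line 2 remove [wjkh,msii,qhf] add [xsekr] -> 7 lines: udeyw ylfww zocr xsekr vbskr gry bsf
Hunk 2: at line 4 remove [vbskr,gry] add [pkibq,vdube] -> 7 lines: udeyw ylfww zocr xsekr pkibq vdube bsf
Hunk 3: at line 1 remove [zocr,xsekr,pkibq] add [pukyq,unhsn] -> 6 lines: udeyw ylfww pukyq unhsn vdube bsf
Hunk 4: at line 1 remove [ylfww,pukyq,unhsn] add [bdsm,nmxm,jedqm] -> 6 lines: udeyw bdsm nmxm jedqm vdube bsf
Hunk 5: at line 1 remove [bdsm,nmxm,jedqm] add [cksk,uqkxc] -> 5 lines: udeyw cksk uqkxc vdube bsf
Final line 5: bsf

Answer: bsf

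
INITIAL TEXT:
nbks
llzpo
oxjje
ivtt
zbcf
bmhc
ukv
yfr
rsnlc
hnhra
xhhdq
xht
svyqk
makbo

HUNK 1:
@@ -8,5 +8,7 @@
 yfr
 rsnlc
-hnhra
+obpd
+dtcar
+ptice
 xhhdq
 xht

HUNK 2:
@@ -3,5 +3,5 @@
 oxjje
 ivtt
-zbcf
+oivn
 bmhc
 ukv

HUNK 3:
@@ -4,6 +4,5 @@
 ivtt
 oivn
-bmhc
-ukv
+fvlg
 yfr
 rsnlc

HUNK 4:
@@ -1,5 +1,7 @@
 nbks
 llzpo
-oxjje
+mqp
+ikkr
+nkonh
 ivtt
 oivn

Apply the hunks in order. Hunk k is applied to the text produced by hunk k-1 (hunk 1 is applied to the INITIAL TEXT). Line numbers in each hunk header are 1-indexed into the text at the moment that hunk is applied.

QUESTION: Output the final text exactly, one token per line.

Hunk 1: at line 8 remove [hnhra] add [obpd,dtcar,ptice] -> 16 lines: nbks llzpo oxjje ivtt zbcf bmhc ukv yfr rsnlc obpd dtcar ptice xhhdq xht svyqk makbo
Hunk 2: at line 3 remove [zbcf] add [oivn] -> 16 lines: nbks llzpo oxjje ivtt oivn bmhc ukv yfr rsnlc obpd dtcar ptice xhhdq xht svyqk makbo
Hunk 3: at line 4 remove [bmhc,ukv] add [fvlg] -> 15 lines: nbks llzpo oxjje ivtt oivn fvlg yfr rsnlc obpd dtcar ptice xhhdq xht svyqk makbo
Hunk 4: at line 1 remove [oxjje] add [mqp,ikkr,nkonh] -> 17 lines: nbks llzpo mqp ikkr nkonh ivtt oivn fvlg yfr rsnlc obpd dtcar ptice xhhdq xht svyqk makbo

Answer: nbks
llzpo
mqp
ikkr
nkonh
ivtt
oivn
fvlg
yfr
rsnlc
obpd
dtcar
ptice
xhhdq
xht
svyqk
makbo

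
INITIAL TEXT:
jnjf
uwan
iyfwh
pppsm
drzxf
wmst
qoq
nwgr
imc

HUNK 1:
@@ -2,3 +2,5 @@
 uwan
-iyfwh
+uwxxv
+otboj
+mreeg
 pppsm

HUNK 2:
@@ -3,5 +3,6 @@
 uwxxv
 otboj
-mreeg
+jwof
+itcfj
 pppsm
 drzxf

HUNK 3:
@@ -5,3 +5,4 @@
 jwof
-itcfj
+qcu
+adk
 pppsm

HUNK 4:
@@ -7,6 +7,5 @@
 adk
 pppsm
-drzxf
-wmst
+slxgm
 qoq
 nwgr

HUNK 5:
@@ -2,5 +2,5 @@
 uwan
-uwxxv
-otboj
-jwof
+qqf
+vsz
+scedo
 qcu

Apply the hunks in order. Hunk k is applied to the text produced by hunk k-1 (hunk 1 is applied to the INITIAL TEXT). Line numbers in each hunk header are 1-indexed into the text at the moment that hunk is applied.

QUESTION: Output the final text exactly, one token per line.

Hunk 1: at line 2 remove [iyfwh] add [uwxxv,otboj,mreeg] -> 11 lines: jnjf uwan uwxxv otboj mreeg pppsm drzxf wmst qoq nwgr imc
Hunk 2: at line 3 remove [mreeg] add [jwof,itcfj] -> 12 lines: jnjf uwan uwxxv otboj jwof itcfj pppsm drzxf wmst qoq nwgr imc
Hunk 3: at line 5 remove [itcfj] add [qcu,adk] -> 13 lines: jnjf uwan uwxxv otboj jwof qcu adk pppsm drzxf wmst qoq nwgr imc
Hunk 4: at line 7 remove [drzxf,wmst] add [slxgm] -> 12 lines: jnjf uwan uwxxv otboj jwof qcu adk pppsm slxgm qoq nwgr imc
Hunk 5: at line 2 remove [uwxxv,otboj,jwof] add [qqf,vsz,scedo] -> 12 lines: jnjf uwan qqf vsz scedo qcu adk pppsm slxgm qoq nwgr imc

Answer: jnjf
uwan
qqf
vsz
scedo
qcu
adk
pppsm
slxgm
qoq
nwgr
imc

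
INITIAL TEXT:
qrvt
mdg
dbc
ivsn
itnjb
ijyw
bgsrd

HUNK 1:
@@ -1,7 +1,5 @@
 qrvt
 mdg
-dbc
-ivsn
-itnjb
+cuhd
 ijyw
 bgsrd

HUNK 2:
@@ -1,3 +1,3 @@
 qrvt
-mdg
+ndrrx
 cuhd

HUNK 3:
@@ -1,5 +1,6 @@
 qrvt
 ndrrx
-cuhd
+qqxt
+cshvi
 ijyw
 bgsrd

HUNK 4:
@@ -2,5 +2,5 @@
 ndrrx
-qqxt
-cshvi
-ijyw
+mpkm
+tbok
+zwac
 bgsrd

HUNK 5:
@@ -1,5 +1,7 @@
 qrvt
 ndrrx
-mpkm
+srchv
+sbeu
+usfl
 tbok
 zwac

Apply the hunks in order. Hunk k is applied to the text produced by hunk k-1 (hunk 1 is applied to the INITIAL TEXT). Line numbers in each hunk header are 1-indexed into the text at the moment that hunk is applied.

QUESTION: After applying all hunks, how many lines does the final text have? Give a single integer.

Answer: 8

Derivation:
Hunk 1: at line 1 remove [dbc,ivsn,itnjb] add [cuhd] -> 5 lines: qrvt mdg cuhd ijyw bgsrd
Hunk 2: at line 1 remove [mdg] add [ndrrx] -> 5 lines: qrvt ndrrx cuhd ijyw bgsrd
Hunk 3: at line 1 remove [cuhd] add [qqxt,cshvi] -> 6 lines: qrvt ndrrx qqxt cshvi ijyw bgsrd
Hunk 4: at line 2 remove [qqxt,cshvi,ijyw] add [mpkm,tbok,zwac] -> 6 lines: qrvt ndrrx mpkm tbok zwac bgsrd
Hunk 5: at line 1 remove [mpkm] add [srchv,sbeu,usfl] -> 8 lines: qrvt ndrrx srchv sbeu usfl tbok zwac bgsrd
Final line count: 8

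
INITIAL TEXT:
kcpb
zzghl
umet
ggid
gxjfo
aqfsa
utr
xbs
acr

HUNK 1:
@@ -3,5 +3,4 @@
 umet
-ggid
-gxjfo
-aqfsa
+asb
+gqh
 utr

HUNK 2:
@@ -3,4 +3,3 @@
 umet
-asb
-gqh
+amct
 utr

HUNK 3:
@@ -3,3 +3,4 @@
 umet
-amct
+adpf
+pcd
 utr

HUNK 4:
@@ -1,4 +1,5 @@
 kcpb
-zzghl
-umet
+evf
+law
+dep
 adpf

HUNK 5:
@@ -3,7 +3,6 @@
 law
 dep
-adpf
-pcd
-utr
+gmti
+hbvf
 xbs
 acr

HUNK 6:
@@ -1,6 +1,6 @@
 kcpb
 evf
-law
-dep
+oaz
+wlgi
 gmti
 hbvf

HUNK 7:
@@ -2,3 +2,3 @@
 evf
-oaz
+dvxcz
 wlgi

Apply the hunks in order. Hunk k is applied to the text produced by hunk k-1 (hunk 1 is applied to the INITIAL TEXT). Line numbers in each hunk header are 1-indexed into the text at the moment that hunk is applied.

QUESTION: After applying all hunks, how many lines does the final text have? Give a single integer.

Answer: 8

Derivation:
Hunk 1: at line 3 remove [ggid,gxjfo,aqfsa] add [asb,gqh] -> 8 lines: kcpb zzghl umet asb gqh utr xbs acr
Hunk 2: at line 3 remove [asb,gqh] add [amct] -> 7 lines: kcpb zzghl umet amct utr xbs acr
Hunk 3: at line 3 remove [amct] add [adpf,pcd] -> 8 lines: kcpb zzghl umet adpf pcd utr xbs acr
Hunk 4: at line 1 remove [zzghl,umet] add [evf,law,dep] -> 9 lines: kcpb evf law dep adpf pcd utr xbs acr
Hunk 5: at line 3 remove [adpf,pcd,utr] add [gmti,hbvf] -> 8 lines: kcpb evf law dep gmti hbvf xbs acr
Hunk 6: at line 1 remove [law,dep] add [oaz,wlgi] -> 8 lines: kcpb evf oaz wlgi gmti hbvf xbs acr
Hunk 7: at line 2 remove [oaz] add [dvxcz] -> 8 lines: kcpb evf dvxcz wlgi gmti hbvf xbs acr
Final line count: 8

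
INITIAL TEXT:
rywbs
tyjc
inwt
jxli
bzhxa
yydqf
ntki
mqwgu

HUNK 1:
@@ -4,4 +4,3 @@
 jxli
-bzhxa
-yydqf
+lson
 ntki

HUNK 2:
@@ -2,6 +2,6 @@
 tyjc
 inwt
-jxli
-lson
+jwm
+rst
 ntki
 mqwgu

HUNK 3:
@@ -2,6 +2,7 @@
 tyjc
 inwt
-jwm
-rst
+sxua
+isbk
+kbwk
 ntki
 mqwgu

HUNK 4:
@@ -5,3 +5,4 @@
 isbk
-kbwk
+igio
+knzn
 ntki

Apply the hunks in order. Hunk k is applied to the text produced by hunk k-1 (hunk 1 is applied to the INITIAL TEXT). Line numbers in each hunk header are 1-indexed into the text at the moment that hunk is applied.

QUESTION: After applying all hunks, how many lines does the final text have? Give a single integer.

Answer: 9

Derivation:
Hunk 1: at line 4 remove [bzhxa,yydqf] add [lson] -> 7 lines: rywbs tyjc inwt jxli lson ntki mqwgu
Hunk 2: at line 2 remove [jxli,lson] add [jwm,rst] -> 7 lines: rywbs tyjc inwt jwm rst ntki mqwgu
Hunk 3: at line 2 remove [jwm,rst] add [sxua,isbk,kbwk] -> 8 lines: rywbs tyjc inwt sxua isbk kbwk ntki mqwgu
Hunk 4: at line 5 remove [kbwk] add [igio,knzn] -> 9 lines: rywbs tyjc inwt sxua isbk igio knzn ntki mqwgu
Final line count: 9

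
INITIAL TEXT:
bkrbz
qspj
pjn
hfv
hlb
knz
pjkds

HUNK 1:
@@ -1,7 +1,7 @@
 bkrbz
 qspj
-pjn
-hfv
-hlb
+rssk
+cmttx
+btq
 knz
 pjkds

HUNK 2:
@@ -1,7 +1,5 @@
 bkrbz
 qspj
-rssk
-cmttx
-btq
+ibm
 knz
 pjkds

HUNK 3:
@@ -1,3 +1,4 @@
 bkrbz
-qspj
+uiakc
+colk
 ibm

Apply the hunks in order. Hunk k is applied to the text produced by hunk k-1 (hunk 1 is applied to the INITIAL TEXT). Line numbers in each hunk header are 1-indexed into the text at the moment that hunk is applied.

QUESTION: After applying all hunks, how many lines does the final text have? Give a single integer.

Answer: 6

Derivation:
Hunk 1: at line 1 remove [pjn,hfv,hlb] add [rssk,cmttx,btq] -> 7 lines: bkrbz qspj rssk cmttx btq knz pjkds
Hunk 2: at line 1 remove [rssk,cmttx,btq] add [ibm] -> 5 lines: bkrbz qspj ibm knz pjkds
Hunk 3: at line 1 remove [qspj] add [uiakc,colk] -> 6 lines: bkrbz uiakc colk ibm knz pjkds
Final line count: 6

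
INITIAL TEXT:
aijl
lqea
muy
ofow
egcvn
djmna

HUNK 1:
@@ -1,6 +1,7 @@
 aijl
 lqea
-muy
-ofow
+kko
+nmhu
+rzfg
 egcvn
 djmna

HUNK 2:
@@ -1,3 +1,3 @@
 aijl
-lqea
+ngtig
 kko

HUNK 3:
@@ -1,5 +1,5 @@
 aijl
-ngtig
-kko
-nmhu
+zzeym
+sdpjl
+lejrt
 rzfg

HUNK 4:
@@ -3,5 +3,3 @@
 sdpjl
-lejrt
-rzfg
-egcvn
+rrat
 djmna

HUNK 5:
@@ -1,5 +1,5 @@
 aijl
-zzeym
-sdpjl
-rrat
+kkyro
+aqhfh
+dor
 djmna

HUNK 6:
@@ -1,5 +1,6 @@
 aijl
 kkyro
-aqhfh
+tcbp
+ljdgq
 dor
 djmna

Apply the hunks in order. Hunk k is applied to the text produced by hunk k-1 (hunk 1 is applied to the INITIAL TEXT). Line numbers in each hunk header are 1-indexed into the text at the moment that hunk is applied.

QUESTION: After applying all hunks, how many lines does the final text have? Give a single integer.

Hunk 1: at line 1 remove [muy,ofow] add [kko,nmhu,rzfg] -> 7 lines: aijl lqea kko nmhu rzfg egcvn djmna
Hunk 2: at line 1 remove [lqea] add [ngtig] -> 7 lines: aijl ngtig kko nmhu rzfg egcvn djmna
Hunk 3: at line 1 remove [ngtig,kko,nmhu] add [zzeym,sdpjl,lejrt] -> 7 lines: aijl zzeym sdpjl lejrt rzfg egcvn djmna
Hunk 4: at line 3 remove [lejrt,rzfg,egcvn] add [rrat] -> 5 lines: aijl zzeym sdpjl rrat djmna
Hunk 5: at line 1 remove [zzeym,sdpjl,rrat] add [kkyro,aqhfh,dor] -> 5 lines: aijl kkyro aqhfh dor djmna
Hunk 6: at line 1 remove [aqhfh] add [tcbp,ljdgq] -> 6 lines: aijl kkyro tcbp ljdgq dor djmna
Final line count: 6

Answer: 6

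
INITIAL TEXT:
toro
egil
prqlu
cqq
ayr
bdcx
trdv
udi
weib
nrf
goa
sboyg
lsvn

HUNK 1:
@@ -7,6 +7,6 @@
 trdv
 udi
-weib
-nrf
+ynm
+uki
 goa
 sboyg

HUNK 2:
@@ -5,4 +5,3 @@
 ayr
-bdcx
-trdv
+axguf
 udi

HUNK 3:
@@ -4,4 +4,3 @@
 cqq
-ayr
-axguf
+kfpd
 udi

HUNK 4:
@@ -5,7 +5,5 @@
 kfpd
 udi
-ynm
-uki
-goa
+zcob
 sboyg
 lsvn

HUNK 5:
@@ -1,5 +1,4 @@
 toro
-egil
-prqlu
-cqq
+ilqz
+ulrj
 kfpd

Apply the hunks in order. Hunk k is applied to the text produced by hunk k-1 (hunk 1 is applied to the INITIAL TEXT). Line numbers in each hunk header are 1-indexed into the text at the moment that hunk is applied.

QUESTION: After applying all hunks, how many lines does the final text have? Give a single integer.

Hunk 1: at line 7 remove [weib,nrf] add [ynm,uki] -> 13 lines: toro egil prqlu cqq ayr bdcx trdv udi ynm uki goa sboyg lsvn
Hunk 2: at line 5 remove [bdcx,trdv] add [axguf] -> 12 lines: toro egil prqlu cqq ayr axguf udi ynm uki goa sboyg lsvn
Hunk 3: at line 4 remove [ayr,axguf] add [kfpd] -> 11 lines: toro egil prqlu cqq kfpd udi ynm uki goa sboyg lsvn
Hunk 4: at line 5 remove [ynm,uki,goa] add [zcob] -> 9 lines: toro egil prqlu cqq kfpd udi zcob sboyg lsvn
Hunk 5: at line 1 remove [egil,prqlu,cqq] add [ilqz,ulrj] -> 8 lines: toro ilqz ulrj kfpd udi zcob sboyg lsvn
Final line count: 8

Answer: 8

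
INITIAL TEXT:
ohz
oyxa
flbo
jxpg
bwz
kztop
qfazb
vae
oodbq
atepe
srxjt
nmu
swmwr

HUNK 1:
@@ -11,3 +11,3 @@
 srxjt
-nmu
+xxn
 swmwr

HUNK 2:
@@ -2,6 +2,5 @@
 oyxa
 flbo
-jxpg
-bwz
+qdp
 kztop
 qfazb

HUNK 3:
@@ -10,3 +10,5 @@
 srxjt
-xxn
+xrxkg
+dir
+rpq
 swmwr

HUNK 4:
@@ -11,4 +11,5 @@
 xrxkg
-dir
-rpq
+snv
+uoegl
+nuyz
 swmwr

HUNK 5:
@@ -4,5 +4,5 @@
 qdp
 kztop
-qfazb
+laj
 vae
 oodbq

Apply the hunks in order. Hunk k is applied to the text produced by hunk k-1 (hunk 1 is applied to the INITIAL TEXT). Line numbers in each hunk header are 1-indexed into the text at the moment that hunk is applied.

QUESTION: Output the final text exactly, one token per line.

Answer: ohz
oyxa
flbo
qdp
kztop
laj
vae
oodbq
atepe
srxjt
xrxkg
snv
uoegl
nuyz
swmwr

Derivation:
Hunk 1: at line 11 remove [nmu] add [xxn] -> 13 lines: ohz oyxa flbo jxpg bwz kztop qfazb vae oodbq atepe srxjt xxn swmwr
Hunk 2: at line 2 remove [jxpg,bwz] add [qdp] -> 12 lines: ohz oyxa flbo qdp kztop qfazb vae oodbq atepe srxjt xxn swmwr
Hunk 3: at line 10 remove [xxn] add [xrxkg,dir,rpq] -> 14 lines: ohz oyxa flbo qdp kztop qfazb vae oodbq atepe srxjt xrxkg dir rpq swmwr
Hunk 4: at line 11 remove [dir,rpq] add [snv,uoegl,nuyz] -> 15 lines: ohz oyxa flbo qdp kztop qfazb vae oodbq atepe srxjt xrxkg snv uoegl nuyz swmwr
Hunk 5: at line 4 remove [qfazb] add [laj] -> 15 lines: ohz oyxa flbo qdp kztop laj vae oodbq atepe srxjt xrxkg snv uoegl nuyz swmwr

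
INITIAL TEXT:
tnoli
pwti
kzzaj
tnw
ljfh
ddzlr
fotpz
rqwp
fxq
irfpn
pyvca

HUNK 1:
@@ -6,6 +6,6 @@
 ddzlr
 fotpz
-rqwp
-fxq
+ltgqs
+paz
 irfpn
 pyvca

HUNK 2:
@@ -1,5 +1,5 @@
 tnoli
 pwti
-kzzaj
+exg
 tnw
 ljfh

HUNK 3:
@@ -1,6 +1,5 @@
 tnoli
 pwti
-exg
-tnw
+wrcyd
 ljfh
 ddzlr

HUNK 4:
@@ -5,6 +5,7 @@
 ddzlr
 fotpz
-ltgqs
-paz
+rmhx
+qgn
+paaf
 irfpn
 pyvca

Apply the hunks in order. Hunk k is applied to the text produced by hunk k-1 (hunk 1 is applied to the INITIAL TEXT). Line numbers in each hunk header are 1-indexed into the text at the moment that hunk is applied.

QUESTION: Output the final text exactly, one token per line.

Answer: tnoli
pwti
wrcyd
ljfh
ddzlr
fotpz
rmhx
qgn
paaf
irfpn
pyvca

Derivation:
Hunk 1: at line 6 remove [rqwp,fxq] add [ltgqs,paz] -> 11 lines: tnoli pwti kzzaj tnw ljfh ddzlr fotpz ltgqs paz irfpn pyvca
Hunk 2: at line 1 remove [kzzaj] add [exg] -> 11 lines: tnoli pwti exg tnw ljfh ddzlr fotpz ltgqs paz irfpn pyvca
Hunk 3: at line 1 remove [exg,tnw] add [wrcyd] -> 10 lines: tnoli pwti wrcyd ljfh ddzlr fotpz ltgqs paz irfpn pyvca
Hunk 4: at line 5 remove [ltgqs,paz] add [rmhx,qgn,paaf] -> 11 lines: tnoli pwti wrcyd ljfh ddzlr fotpz rmhx qgn paaf irfpn pyvca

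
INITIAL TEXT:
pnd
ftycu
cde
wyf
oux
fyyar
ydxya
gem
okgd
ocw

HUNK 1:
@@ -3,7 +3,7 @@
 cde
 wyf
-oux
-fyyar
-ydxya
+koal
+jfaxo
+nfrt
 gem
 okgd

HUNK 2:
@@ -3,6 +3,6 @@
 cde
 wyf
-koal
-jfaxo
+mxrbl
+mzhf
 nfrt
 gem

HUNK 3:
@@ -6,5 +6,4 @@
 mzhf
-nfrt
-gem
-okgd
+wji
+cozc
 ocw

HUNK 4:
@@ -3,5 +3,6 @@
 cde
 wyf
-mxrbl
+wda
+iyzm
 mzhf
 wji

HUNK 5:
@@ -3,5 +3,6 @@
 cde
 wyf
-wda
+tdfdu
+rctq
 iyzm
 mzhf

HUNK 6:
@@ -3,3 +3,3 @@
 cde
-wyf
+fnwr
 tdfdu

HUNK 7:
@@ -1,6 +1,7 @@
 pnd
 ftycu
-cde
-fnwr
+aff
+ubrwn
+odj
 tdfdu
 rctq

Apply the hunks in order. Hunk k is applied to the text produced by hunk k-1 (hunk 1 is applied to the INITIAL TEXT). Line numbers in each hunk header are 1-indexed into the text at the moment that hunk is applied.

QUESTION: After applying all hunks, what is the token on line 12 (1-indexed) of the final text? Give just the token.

Answer: ocw

Derivation:
Hunk 1: at line 3 remove [oux,fyyar,ydxya] add [koal,jfaxo,nfrt] -> 10 lines: pnd ftycu cde wyf koal jfaxo nfrt gem okgd ocw
Hunk 2: at line 3 remove [koal,jfaxo] add [mxrbl,mzhf] -> 10 lines: pnd ftycu cde wyf mxrbl mzhf nfrt gem okgd ocw
Hunk 3: at line 6 remove [nfrt,gem,okgd] add [wji,cozc] -> 9 lines: pnd ftycu cde wyf mxrbl mzhf wji cozc ocw
Hunk 4: at line 3 remove [mxrbl] add [wda,iyzm] -> 10 lines: pnd ftycu cde wyf wda iyzm mzhf wji cozc ocw
Hunk 5: at line 3 remove [wda] add [tdfdu,rctq] -> 11 lines: pnd ftycu cde wyf tdfdu rctq iyzm mzhf wji cozc ocw
Hunk 6: at line 3 remove [wyf] add [fnwr] -> 11 lines: pnd ftycu cde fnwr tdfdu rctq iyzm mzhf wji cozc ocw
Hunk 7: at line 1 remove [cde,fnwr] add [aff,ubrwn,odj] -> 12 lines: pnd ftycu aff ubrwn odj tdfdu rctq iyzm mzhf wji cozc ocw
Final line 12: ocw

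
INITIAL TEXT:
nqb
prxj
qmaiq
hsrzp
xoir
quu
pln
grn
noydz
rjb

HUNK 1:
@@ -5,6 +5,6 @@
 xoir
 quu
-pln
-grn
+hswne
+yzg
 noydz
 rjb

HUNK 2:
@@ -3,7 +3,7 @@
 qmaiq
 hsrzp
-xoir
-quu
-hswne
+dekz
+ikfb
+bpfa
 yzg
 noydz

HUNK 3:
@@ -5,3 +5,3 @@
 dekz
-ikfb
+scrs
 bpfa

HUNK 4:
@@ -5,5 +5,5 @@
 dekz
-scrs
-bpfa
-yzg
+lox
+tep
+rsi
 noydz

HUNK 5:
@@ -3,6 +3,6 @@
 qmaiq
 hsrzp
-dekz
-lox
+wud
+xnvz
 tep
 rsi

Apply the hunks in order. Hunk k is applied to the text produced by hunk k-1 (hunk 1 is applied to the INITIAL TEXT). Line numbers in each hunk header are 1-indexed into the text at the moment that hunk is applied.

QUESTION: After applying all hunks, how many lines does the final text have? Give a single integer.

Hunk 1: at line 5 remove [pln,grn] add [hswne,yzg] -> 10 lines: nqb prxj qmaiq hsrzp xoir quu hswne yzg noydz rjb
Hunk 2: at line 3 remove [xoir,quu,hswne] add [dekz,ikfb,bpfa] -> 10 lines: nqb prxj qmaiq hsrzp dekz ikfb bpfa yzg noydz rjb
Hunk 3: at line 5 remove [ikfb] add [scrs] -> 10 lines: nqb prxj qmaiq hsrzp dekz scrs bpfa yzg noydz rjb
Hunk 4: at line 5 remove [scrs,bpfa,yzg] add [lox,tep,rsi] -> 10 lines: nqb prxj qmaiq hsrzp dekz lox tep rsi noydz rjb
Hunk 5: at line 3 remove [dekz,lox] add [wud,xnvz] -> 10 lines: nqb prxj qmaiq hsrzp wud xnvz tep rsi noydz rjb
Final line count: 10

Answer: 10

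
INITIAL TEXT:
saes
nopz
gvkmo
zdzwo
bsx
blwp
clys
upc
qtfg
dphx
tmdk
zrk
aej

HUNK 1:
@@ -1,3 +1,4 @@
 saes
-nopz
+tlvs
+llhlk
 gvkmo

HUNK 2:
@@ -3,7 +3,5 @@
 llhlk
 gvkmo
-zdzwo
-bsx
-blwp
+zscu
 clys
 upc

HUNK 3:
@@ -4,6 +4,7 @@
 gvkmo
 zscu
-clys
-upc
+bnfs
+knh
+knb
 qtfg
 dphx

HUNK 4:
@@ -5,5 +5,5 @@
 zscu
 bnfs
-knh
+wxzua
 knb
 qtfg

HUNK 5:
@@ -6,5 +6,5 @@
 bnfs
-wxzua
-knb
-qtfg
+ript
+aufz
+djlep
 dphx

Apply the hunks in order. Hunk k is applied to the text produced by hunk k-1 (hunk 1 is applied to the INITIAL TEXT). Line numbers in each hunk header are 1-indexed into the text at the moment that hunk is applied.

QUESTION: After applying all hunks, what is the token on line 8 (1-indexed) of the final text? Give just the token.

Answer: aufz

Derivation:
Hunk 1: at line 1 remove [nopz] add [tlvs,llhlk] -> 14 lines: saes tlvs llhlk gvkmo zdzwo bsx blwp clys upc qtfg dphx tmdk zrk aej
Hunk 2: at line 3 remove [zdzwo,bsx,blwp] add [zscu] -> 12 lines: saes tlvs llhlk gvkmo zscu clys upc qtfg dphx tmdk zrk aej
Hunk 3: at line 4 remove [clys,upc] add [bnfs,knh,knb] -> 13 lines: saes tlvs llhlk gvkmo zscu bnfs knh knb qtfg dphx tmdk zrk aej
Hunk 4: at line 5 remove [knh] add [wxzua] -> 13 lines: saes tlvs llhlk gvkmo zscu bnfs wxzua knb qtfg dphx tmdk zrk aej
Hunk 5: at line 6 remove [wxzua,knb,qtfg] add [ript,aufz,djlep] -> 13 lines: saes tlvs llhlk gvkmo zscu bnfs ript aufz djlep dphx tmdk zrk aej
Final line 8: aufz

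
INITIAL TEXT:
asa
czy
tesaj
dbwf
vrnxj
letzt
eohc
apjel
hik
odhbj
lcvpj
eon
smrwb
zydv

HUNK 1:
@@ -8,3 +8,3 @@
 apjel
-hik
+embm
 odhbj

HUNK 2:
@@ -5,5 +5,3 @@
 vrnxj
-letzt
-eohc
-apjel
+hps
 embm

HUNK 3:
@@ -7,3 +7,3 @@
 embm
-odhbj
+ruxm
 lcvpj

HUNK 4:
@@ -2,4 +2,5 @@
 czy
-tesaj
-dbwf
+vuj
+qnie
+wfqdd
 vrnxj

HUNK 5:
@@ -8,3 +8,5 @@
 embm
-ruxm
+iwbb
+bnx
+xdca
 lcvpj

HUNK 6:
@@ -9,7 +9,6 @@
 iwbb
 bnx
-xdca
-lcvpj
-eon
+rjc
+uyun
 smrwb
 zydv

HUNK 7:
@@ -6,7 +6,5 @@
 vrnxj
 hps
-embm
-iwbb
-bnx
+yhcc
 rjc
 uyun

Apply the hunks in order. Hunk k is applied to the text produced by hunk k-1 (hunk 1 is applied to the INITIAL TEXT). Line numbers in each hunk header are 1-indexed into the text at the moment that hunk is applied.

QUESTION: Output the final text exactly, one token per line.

Answer: asa
czy
vuj
qnie
wfqdd
vrnxj
hps
yhcc
rjc
uyun
smrwb
zydv

Derivation:
Hunk 1: at line 8 remove [hik] add [embm] -> 14 lines: asa czy tesaj dbwf vrnxj letzt eohc apjel embm odhbj lcvpj eon smrwb zydv
Hunk 2: at line 5 remove [letzt,eohc,apjel] add [hps] -> 12 lines: asa czy tesaj dbwf vrnxj hps embm odhbj lcvpj eon smrwb zydv
Hunk 3: at line 7 remove [odhbj] add [ruxm] -> 12 lines: asa czy tesaj dbwf vrnxj hps embm ruxm lcvpj eon smrwb zydv
Hunk 4: at line 2 remove [tesaj,dbwf] add [vuj,qnie,wfqdd] -> 13 lines: asa czy vuj qnie wfqdd vrnxj hps embm ruxm lcvpj eon smrwb zydv
Hunk 5: at line 8 remove [ruxm] add [iwbb,bnx,xdca] -> 15 lines: asa czy vuj qnie wfqdd vrnxj hps embm iwbb bnx xdca lcvpj eon smrwb zydv
Hunk 6: at line 9 remove [xdca,lcvpj,eon] add [rjc,uyun] -> 14 lines: asa czy vuj qnie wfqdd vrnxj hps embm iwbb bnx rjc uyun smrwb zydv
Hunk 7: at line 6 remove [embm,iwbb,bnx] add [yhcc] -> 12 lines: asa czy vuj qnie wfqdd vrnxj hps yhcc rjc uyun smrwb zydv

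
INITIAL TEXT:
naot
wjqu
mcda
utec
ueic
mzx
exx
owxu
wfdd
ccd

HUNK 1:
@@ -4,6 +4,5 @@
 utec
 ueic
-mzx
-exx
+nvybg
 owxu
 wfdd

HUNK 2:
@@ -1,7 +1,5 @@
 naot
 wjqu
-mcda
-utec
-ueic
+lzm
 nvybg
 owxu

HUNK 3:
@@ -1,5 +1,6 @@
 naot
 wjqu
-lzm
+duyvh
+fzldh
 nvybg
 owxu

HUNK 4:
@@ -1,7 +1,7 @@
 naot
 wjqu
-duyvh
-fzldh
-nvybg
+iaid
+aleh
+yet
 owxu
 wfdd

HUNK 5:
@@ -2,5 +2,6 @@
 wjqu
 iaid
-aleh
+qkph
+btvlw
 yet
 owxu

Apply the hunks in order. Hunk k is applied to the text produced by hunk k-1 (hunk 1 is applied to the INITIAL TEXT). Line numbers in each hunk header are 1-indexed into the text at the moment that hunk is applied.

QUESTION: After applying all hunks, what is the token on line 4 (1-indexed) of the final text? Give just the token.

Answer: qkph

Derivation:
Hunk 1: at line 4 remove [mzx,exx] add [nvybg] -> 9 lines: naot wjqu mcda utec ueic nvybg owxu wfdd ccd
Hunk 2: at line 1 remove [mcda,utec,ueic] add [lzm] -> 7 lines: naot wjqu lzm nvybg owxu wfdd ccd
Hunk 3: at line 1 remove [lzm] add [duyvh,fzldh] -> 8 lines: naot wjqu duyvh fzldh nvybg owxu wfdd ccd
Hunk 4: at line 1 remove [duyvh,fzldh,nvybg] add [iaid,aleh,yet] -> 8 lines: naot wjqu iaid aleh yet owxu wfdd ccd
Hunk 5: at line 2 remove [aleh] add [qkph,btvlw] -> 9 lines: naot wjqu iaid qkph btvlw yet owxu wfdd ccd
Final line 4: qkph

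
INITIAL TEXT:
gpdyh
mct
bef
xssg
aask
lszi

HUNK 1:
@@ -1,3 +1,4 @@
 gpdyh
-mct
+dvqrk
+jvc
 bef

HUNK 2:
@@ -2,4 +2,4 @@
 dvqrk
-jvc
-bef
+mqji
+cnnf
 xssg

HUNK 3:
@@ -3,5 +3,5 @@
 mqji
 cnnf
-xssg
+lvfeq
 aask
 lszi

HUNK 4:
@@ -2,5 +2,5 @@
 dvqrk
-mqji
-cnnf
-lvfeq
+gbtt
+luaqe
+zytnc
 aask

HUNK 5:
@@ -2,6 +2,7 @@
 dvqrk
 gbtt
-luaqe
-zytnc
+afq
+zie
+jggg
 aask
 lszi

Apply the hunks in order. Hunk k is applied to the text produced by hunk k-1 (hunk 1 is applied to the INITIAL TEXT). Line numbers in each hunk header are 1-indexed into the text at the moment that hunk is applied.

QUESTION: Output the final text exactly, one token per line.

Hunk 1: at line 1 remove [mct] add [dvqrk,jvc] -> 7 lines: gpdyh dvqrk jvc bef xssg aask lszi
Hunk 2: at line 2 remove [jvc,bef] add [mqji,cnnf] -> 7 lines: gpdyh dvqrk mqji cnnf xssg aask lszi
Hunk 3: at line 3 remove [xssg] add [lvfeq] -> 7 lines: gpdyh dvqrk mqji cnnf lvfeq aask lszi
Hunk 4: at line 2 remove [mqji,cnnf,lvfeq] add [gbtt,luaqe,zytnc] -> 7 lines: gpdyh dvqrk gbtt luaqe zytnc aask lszi
Hunk 5: at line 2 remove [luaqe,zytnc] add [afq,zie,jggg] -> 8 lines: gpdyh dvqrk gbtt afq zie jggg aask lszi

Answer: gpdyh
dvqrk
gbtt
afq
zie
jggg
aask
lszi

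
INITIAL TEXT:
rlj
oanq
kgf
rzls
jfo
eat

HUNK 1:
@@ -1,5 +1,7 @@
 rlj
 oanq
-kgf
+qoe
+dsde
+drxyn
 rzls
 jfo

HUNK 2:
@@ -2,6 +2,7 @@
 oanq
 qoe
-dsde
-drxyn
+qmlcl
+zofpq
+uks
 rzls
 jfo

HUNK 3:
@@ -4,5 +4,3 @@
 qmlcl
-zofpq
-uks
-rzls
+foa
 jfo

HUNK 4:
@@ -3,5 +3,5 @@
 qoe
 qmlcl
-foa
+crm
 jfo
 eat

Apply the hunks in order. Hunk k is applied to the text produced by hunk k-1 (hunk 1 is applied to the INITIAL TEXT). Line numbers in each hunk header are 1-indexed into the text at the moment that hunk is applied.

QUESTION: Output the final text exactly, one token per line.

Hunk 1: at line 1 remove [kgf] add [qoe,dsde,drxyn] -> 8 lines: rlj oanq qoe dsde drxyn rzls jfo eat
Hunk 2: at line 2 remove [dsde,drxyn] add [qmlcl,zofpq,uks] -> 9 lines: rlj oanq qoe qmlcl zofpq uks rzls jfo eat
Hunk 3: at line 4 remove [zofpq,uks,rzls] add [foa] -> 7 lines: rlj oanq qoe qmlcl foa jfo eat
Hunk 4: at line 3 remove [foa] add [crm] -> 7 lines: rlj oanq qoe qmlcl crm jfo eat

Answer: rlj
oanq
qoe
qmlcl
crm
jfo
eat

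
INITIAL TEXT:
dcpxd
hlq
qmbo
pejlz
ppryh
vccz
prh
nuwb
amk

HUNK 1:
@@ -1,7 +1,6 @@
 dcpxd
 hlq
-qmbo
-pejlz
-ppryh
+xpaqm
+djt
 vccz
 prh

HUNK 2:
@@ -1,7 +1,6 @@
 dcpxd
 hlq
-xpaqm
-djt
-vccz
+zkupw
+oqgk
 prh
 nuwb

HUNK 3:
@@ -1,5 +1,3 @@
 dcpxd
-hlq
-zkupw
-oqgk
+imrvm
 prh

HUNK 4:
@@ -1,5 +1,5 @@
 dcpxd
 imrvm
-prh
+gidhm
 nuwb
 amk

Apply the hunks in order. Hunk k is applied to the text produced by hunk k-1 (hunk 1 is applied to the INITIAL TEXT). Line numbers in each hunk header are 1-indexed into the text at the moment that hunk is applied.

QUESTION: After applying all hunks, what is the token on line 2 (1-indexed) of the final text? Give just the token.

Answer: imrvm

Derivation:
Hunk 1: at line 1 remove [qmbo,pejlz,ppryh] add [xpaqm,djt] -> 8 lines: dcpxd hlq xpaqm djt vccz prh nuwb amk
Hunk 2: at line 1 remove [xpaqm,djt,vccz] add [zkupw,oqgk] -> 7 lines: dcpxd hlq zkupw oqgk prh nuwb amk
Hunk 3: at line 1 remove [hlq,zkupw,oqgk] add [imrvm] -> 5 lines: dcpxd imrvm prh nuwb amk
Hunk 4: at line 1 remove [prh] add [gidhm] -> 5 lines: dcpxd imrvm gidhm nuwb amk
Final line 2: imrvm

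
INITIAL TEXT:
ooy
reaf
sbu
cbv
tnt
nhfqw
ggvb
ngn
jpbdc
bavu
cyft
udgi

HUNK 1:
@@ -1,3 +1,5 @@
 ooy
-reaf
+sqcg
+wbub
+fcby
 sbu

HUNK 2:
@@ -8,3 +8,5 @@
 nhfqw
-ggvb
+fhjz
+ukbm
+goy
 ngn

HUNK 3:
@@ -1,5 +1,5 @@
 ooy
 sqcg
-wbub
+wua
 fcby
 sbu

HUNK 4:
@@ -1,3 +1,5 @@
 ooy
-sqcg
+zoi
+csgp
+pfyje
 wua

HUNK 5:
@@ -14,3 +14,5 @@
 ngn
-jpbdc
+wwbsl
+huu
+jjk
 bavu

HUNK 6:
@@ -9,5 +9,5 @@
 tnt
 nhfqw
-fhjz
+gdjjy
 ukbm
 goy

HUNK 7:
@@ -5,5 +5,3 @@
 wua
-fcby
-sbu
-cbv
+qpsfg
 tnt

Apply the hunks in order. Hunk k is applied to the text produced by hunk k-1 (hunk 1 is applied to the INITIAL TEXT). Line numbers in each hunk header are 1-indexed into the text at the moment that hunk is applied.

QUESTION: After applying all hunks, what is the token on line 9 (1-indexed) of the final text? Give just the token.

Hunk 1: at line 1 remove [reaf] add [sqcg,wbub,fcby] -> 14 lines: ooy sqcg wbub fcby sbu cbv tnt nhfqw ggvb ngn jpbdc bavu cyft udgi
Hunk 2: at line 8 remove [ggvb] add [fhjz,ukbm,goy] -> 16 lines: ooy sqcg wbub fcby sbu cbv tnt nhfqw fhjz ukbm goy ngn jpbdc bavu cyft udgi
Hunk 3: at line 1 remove [wbub] add [wua] -> 16 lines: ooy sqcg wua fcby sbu cbv tnt nhfqw fhjz ukbm goy ngn jpbdc bavu cyft udgi
Hunk 4: at line 1 remove [sqcg] add [zoi,csgp,pfyje] -> 18 lines: ooy zoi csgp pfyje wua fcby sbu cbv tnt nhfqw fhjz ukbm goy ngn jpbdc bavu cyft udgi
Hunk 5: at line 14 remove [jpbdc] add [wwbsl,huu,jjk] -> 20 lines: ooy zoi csgp pfyje wua fcby sbu cbv tnt nhfqw fhjz ukbm goy ngn wwbsl huu jjk bavu cyft udgi
Hunk 6: at line 9 remove [fhjz] add [gdjjy] -> 20 lines: ooy zoi csgp pfyje wua fcby sbu cbv tnt nhfqw gdjjy ukbm goy ngn wwbsl huu jjk bavu cyft udgi
Hunk 7: at line 5 remove [fcby,sbu,cbv] add [qpsfg] -> 18 lines: ooy zoi csgp pfyje wua qpsfg tnt nhfqw gdjjy ukbm goy ngn wwbsl huu jjk bavu cyft udgi
Final line 9: gdjjy

Answer: gdjjy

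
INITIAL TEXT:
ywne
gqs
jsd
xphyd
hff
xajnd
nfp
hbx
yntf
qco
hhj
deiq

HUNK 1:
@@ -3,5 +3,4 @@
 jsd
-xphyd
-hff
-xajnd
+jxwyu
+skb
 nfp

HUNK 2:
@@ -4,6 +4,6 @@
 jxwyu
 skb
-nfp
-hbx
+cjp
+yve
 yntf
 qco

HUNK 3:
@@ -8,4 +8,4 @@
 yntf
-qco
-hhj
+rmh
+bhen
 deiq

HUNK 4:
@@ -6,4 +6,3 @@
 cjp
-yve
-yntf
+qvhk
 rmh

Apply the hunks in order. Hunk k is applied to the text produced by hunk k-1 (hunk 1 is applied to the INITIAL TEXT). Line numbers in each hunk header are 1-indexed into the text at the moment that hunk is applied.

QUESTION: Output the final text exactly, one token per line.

Answer: ywne
gqs
jsd
jxwyu
skb
cjp
qvhk
rmh
bhen
deiq

Derivation:
Hunk 1: at line 3 remove [xphyd,hff,xajnd] add [jxwyu,skb] -> 11 lines: ywne gqs jsd jxwyu skb nfp hbx yntf qco hhj deiq
Hunk 2: at line 4 remove [nfp,hbx] add [cjp,yve] -> 11 lines: ywne gqs jsd jxwyu skb cjp yve yntf qco hhj deiq
Hunk 3: at line 8 remove [qco,hhj] add [rmh,bhen] -> 11 lines: ywne gqs jsd jxwyu skb cjp yve yntf rmh bhen deiq
Hunk 4: at line 6 remove [yve,yntf] add [qvhk] -> 10 lines: ywne gqs jsd jxwyu skb cjp qvhk rmh bhen deiq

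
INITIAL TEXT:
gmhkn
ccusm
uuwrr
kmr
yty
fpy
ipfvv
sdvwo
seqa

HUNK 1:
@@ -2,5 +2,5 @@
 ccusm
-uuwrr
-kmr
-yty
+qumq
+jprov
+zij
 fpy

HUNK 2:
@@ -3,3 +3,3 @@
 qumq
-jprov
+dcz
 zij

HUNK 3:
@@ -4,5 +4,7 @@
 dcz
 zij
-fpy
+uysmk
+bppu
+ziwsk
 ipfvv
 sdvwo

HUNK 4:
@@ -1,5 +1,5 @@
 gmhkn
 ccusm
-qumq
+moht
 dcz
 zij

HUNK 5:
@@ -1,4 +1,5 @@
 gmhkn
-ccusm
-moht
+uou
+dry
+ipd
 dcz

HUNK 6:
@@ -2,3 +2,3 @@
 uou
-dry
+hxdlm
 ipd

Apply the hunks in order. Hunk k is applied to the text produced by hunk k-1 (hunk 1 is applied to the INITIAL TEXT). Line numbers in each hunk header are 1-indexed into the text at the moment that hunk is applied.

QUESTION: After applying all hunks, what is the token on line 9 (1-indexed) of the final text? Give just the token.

Hunk 1: at line 2 remove [uuwrr,kmr,yty] add [qumq,jprov,zij] -> 9 lines: gmhkn ccusm qumq jprov zij fpy ipfvv sdvwo seqa
Hunk 2: at line 3 remove [jprov] add [dcz] -> 9 lines: gmhkn ccusm qumq dcz zij fpy ipfvv sdvwo seqa
Hunk 3: at line 4 remove [fpy] add [uysmk,bppu,ziwsk] -> 11 lines: gmhkn ccusm qumq dcz zij uysmk bppu ziwsk ipfvv sdvwo seqa
Hunk 4: at line 1 remove [qumq] add [moht] -> 11 lines: gmhkn ccusm moht dcz zij uysmk bppu ziwsk ipfvv sdvwo seqa
Hunk 5: at line 1 remove [ccusm,moht] add [uou,dry,ipd] -> 12 lines: gmhkn uou dry ipd dcz zij uysmk bppu ziwsk ipfvv sdvwo seqa
Hunk 6: at line 2 remove [dry] add [hxdlm] -> 12 lines: gmhkn uou hxdlm ipd dcz zij uysmk bppu ziwsk ipfvv sdvwo seqa
Final line 9: ziwsk

Answer: ziwsk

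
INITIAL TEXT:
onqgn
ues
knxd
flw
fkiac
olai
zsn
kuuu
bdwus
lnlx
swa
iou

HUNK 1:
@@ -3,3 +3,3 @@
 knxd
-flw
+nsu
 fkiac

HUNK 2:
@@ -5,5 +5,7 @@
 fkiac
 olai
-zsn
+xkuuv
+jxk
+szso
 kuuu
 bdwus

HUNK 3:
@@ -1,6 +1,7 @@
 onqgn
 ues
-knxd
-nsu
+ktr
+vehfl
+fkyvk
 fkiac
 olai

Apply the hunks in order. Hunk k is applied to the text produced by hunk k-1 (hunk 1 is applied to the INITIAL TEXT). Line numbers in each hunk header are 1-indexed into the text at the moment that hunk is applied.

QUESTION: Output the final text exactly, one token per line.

Hunk 1: at line 3 remove [flw] add [nsu] -> 12 lines: onqgn ues knxd nsu fkiac olai zsn kuuu bdwus lnlx swa iou
Hunk 2: at line 5 remove [zsn] add [xkuuv,jxk,szso] -> 14 lines: onqgn ues knxd nsu fkiac olai xkuuv jxk szso kuuu bdwus lnlx swa iou
Hunk 3: at line 1 remove [knxd,nsu] add [ktr,vehfl,fkyvk] -> 15 lines: onqgn ues ktr vehfl fkyvk fkiac olai xkuuv jxk szso kuuu bdwus lnlx swa iou

Answer: onqgn
ues
ktr
vehfl
fkyvk
fkiac
olai
xkuuv
jxk
szso
kuuu
bdwus
lnlx
swa
iou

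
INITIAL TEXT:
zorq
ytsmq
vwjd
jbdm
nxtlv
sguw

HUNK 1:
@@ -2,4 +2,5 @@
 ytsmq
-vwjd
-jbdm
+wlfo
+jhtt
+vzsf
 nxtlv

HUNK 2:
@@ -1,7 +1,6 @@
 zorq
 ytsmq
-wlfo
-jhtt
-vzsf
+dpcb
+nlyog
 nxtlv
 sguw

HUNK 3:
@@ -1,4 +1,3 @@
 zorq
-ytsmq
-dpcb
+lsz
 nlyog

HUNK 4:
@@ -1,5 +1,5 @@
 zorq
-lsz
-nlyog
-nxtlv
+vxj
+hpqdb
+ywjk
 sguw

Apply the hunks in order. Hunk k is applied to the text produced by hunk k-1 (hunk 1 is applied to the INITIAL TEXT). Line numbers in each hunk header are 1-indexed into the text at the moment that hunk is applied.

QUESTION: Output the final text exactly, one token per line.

Hunk 1: at line 2 remove [vwjd,jbdm] add [wlfo,jhtt,vzsf] -> 7 lines: zorq ytsmq wlfo jhtt vzsf nxtlv sguw
Hunk 2: at line 1 remove [wlfo,jhtt,vzsf] add [dpcb,nlyog] -> 6 lines: zorq ytsmq dpcb nlyog nxtlv sguw
Hunk 3: at line 1 remove [ytsmq,dpcb] add [lsz] -> 5 lines: zorq lsz nlyog nxtlv sguw
Hunk 4: at line 1 remove [lsz,nlyog,nxtlv] add [vxj,hpqdb,ywjk] -> 5 lines: zorq vxj hpqdb ywjk sguw

Answer: zorq
vxj
hpqdb
ywjk
sguw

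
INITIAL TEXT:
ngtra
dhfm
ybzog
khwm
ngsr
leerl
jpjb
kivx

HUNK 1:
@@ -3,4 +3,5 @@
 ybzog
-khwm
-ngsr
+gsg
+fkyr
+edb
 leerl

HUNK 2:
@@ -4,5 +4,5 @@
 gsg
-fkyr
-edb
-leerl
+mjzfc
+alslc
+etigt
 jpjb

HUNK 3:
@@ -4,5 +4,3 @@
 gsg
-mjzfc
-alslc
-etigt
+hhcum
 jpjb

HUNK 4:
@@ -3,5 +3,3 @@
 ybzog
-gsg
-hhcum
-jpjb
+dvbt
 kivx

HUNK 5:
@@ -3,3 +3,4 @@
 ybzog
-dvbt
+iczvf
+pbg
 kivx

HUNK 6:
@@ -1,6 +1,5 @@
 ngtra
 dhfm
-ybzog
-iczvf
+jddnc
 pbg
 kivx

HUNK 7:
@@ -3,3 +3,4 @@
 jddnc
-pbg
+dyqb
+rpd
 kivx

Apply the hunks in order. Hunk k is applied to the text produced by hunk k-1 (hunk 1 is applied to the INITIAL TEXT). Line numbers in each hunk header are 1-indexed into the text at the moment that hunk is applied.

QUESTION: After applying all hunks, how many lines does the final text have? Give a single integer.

Answer: 6

Derivation:
Hunk 1: at line 3 remove [khwm,ngsr] add [gsg,fkyr,edb] -> 9 lines: ngtra dhfm ybzog gsg fkyr edb leerl jpjb kivx
Hunk 2: at line 4 remove [fkyr,edb,leerl] add [mjzfc,alslc,etigt] -> 9 lines: ngtra dhfm ybzog gsg mjzfc alslc etigt jpjb kivx
Hunk 3: at line 4 remove [mjzfc,alslc,etigt] add [hhcum] -> 7 lines: ngtra dhfm ybzog gsg hhcum jpjb kivx
Hunk 4: at line 3 remove [gsg,hhcum,jpjb] add [dvbt] -> 5 lines: ngtra dhfm ybzog dvbt kivx
Hunk 5: at line 3 remove [dvbt] add [iczvf,pbg] -> 6 lines: ngtra dhfm ybzog iczvf pbg kivx
Hunk 6: at line 1 remove [ybzog,iczvf] add [jddnc] -> 5 lines: ngtra dhfm jddnc pbg kivx
Hunk 7: at line 3 remove [pbg] add [dyqb,rpd] -> 6 lines: ngtra dhfm jddnc dyqb rpd kivx
Final line count: 6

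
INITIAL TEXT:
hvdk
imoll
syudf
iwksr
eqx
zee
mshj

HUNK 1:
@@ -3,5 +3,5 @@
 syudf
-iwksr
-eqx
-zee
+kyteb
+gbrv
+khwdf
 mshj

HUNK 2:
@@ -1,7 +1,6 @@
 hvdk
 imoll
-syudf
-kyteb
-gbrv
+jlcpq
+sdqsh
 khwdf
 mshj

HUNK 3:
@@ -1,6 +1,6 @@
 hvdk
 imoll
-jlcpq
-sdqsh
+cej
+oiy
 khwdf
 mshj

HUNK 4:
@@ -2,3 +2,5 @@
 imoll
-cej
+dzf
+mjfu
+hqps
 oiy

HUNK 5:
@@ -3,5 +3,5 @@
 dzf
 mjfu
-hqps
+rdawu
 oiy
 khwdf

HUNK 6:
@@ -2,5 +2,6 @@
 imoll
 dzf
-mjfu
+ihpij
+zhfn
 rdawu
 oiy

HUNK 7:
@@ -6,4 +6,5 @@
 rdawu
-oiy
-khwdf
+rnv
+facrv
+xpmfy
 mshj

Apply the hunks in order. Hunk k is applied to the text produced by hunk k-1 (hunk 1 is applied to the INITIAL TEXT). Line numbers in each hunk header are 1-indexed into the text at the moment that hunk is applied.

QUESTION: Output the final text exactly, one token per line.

Answer: hvdk
imoll
dzf
ihpij
zhfn
rdawu
rnv
facrv
xpmfy
mshj

Derivation:
Hunk 1: at line 3 remove [iwksr,eqx,zee] add [kyteb,gbrv,khwdf] -> 7 lines: hvdk imoll syudf kyteb gbrv khwdf mshj
Hunk 2: at line 1 remove [syudf,kyteb,gbrv] add [jlcpq,sdqsh] -> 6 lines: hvdk imoll jlcpq sdqsh khwdf mshj
Hunk 3: at line 1 remove [jlcpq,sdqsh] add [cej,oiy] -> 6 lines: hvdk imoll cej oiy khwdf mshj
Hunk 4: at line 2 remove [cej] add [dzf,mjfu,hqps] -> 8 lines: hvdk imoll dzf mjfu hqps oiy khwdf mshj
Hunk 5: at line 3 remove [hqps] add [rdawu] -> 8 lines: hvdk imoll dzf mjfu rdawu oiy khwdf mshj
Hunk 6: at line 2 remove [mjfu] add [ihpij,zhfn] -> 9 lines: hvdk imoll dzf ihpij zhfn rdawu oiy khwdf mshj
Hunk 7: at line 6 remove [oiy,khwdf] add [rnv,facrv,xpmfy] -> 10 lines: hvdk imoll dzf ihpij zhfn rdawu rnv facrv xpmfy mshj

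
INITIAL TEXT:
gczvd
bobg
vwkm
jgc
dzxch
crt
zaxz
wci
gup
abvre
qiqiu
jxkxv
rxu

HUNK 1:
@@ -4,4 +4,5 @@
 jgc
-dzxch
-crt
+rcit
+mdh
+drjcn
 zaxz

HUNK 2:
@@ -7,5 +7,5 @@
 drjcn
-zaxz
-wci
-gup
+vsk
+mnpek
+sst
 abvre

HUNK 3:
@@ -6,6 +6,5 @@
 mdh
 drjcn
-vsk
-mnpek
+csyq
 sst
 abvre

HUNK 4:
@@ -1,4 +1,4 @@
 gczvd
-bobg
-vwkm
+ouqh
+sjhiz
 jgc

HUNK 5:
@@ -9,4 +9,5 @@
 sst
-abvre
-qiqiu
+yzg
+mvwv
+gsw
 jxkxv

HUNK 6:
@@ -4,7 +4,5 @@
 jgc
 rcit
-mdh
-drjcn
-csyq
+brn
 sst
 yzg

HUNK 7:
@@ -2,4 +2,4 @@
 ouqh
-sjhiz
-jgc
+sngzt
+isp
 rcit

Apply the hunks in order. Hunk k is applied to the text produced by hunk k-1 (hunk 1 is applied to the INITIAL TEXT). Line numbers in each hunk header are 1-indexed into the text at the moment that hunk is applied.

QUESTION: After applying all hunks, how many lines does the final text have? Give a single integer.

Answer: 12

Derivation:
Hunk 1: at line 4 remove [dzxch,crt] add [rcit,mdh,drjcn] -> 14 lines: gczvd bobg vwkm jgc rcit mdh drjcn zaxz wci gup abvre qiqiu jxkxv rxu
Hunk 2: at line 7 remove [zaxz,wci,gup] add [vsk,mnpek,sst] -> 14 lines: gczvd bobg vwkm jgc rcit mdh drjcn vsk mnpek sst abvre qiqiu jxkxv rxu
Hunk 3: at line 6 remove [vsk,mnpek] add [csyq] -> 13 lines: gczvd bobg vwkm jgc rcit mdh drjcn csyq sst abvre qiqiu jxkxv rxu
Hunk 4: at line 1 remove [bobg,vwkm] add [ouqh,sjhiz] -> 13 lines: gczvd ouqh sjhiz jgc rcit mdh drjcn csyq sst abvre qiqiu jxkxv rxu
Hunk 5: at line 9 remove [abvre,qiqiu] add [yzg,mvwv,gsw] -> 14 lines: gczvd ouqh sjhiz jgc rcit mdh drjcn csyq sst yzg mvwv gsw jxkxv rxu
Hunk 6: at line 4 remove [mdh,drjcn,csyq] add [brn] -> 12 lines: gczvd ouqh sjhiz jgc rcit brn sst yzg mvwv gsw jxkxv rxu
Hunk 7: at line 2 remove [sjhiz,jgc] add [sngzt,isp] -> 12 lines: gczvd ouqh sngzt isp rcit brn sst yzg mvwv gsw jxkxv rxu
Final line count: 12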